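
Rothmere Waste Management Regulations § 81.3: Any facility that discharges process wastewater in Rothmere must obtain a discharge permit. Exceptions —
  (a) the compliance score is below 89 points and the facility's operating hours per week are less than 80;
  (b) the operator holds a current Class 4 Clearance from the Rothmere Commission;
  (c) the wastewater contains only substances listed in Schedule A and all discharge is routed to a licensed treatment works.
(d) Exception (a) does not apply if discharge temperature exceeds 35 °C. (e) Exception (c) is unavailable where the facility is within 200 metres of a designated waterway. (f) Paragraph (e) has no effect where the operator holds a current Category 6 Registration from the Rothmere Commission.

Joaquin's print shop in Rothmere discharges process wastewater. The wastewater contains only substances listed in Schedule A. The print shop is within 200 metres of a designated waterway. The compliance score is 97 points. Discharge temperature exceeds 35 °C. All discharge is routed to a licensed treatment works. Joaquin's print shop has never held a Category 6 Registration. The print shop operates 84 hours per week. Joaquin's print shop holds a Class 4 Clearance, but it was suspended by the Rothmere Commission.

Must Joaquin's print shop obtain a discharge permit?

Exception (a) fails — the compliance score is 97 points, not below 89 points.
Exception (b) does not apply: the Class 4 Clearance is not current.
Exception (c)'s conditions are all satisfied: the wastewater is Schedule-A-only; discharge is routed to a licensed treatment works. But applying paragraphs (e)–(f): (e) is engaged — the print shop is within 200 m of a designated waterway. (f), which would lift (e), is not triggered — there is no Category 6 Registration in force. (c) is therefore removed.
None of the exceptions is available; § 81.3 applies in full.

Yes — Joaquin's print shop must obtain a discharge permit.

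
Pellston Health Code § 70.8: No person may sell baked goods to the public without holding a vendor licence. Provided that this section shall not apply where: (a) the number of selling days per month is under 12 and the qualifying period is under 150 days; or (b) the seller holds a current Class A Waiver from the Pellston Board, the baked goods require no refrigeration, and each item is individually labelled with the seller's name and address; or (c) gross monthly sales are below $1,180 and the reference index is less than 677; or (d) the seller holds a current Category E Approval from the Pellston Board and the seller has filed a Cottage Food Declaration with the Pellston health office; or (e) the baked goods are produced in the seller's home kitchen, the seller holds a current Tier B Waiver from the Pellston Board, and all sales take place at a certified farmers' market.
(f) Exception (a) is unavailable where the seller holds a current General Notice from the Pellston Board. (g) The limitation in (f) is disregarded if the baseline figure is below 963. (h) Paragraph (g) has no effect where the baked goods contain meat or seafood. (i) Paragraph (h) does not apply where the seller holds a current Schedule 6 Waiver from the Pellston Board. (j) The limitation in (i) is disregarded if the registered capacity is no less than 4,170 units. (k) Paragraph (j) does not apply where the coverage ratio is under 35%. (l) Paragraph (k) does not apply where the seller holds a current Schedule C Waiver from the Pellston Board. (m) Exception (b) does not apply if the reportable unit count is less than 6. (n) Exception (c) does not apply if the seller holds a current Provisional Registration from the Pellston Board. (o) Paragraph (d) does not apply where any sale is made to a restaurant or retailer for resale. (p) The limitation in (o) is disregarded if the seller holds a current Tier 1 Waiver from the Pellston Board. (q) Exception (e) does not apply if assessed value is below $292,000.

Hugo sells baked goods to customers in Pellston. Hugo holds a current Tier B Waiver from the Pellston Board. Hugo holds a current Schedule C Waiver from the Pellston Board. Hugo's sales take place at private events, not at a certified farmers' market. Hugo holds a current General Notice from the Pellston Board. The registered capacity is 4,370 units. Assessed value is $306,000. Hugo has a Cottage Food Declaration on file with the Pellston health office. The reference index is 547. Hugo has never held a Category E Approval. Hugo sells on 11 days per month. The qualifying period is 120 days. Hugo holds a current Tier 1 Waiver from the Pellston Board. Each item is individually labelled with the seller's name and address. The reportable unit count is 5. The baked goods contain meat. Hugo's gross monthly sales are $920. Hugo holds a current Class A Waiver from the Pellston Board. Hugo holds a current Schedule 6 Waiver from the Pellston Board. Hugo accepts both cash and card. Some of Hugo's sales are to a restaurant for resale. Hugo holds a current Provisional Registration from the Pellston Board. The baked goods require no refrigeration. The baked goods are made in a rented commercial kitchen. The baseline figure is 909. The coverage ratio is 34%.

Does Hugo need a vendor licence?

Yes — Hugo must hold a vendor licence.

Exception (a)'s conditions are all satisfied: the number of selling days per month is 11, under the 12 limit; the qualifying period is 120 days, under the 150 days limit. But: (f) operates against (a): a current General Notice is held. (g) operates (the baseline figure is 909, below the 963 limit), but is set aside by (h): (h) is triggered — the baked goods contain meat. (i) would limit (h) — a current Schedule 6 Waiver is held — but (j) sets (i) aside: (j) is triggered — the registered capacity is 4,370 units, meeting the 4,170 units threshold. (k) would limit (j) — the coverage ratio is 34%, under the 35% limit — but (l) sets (k) aside: (l) operates against (k): a current Schedule C Waiver is held. Exception (a) does not apply.
Exception (b) is satisfied on its face — a current Class A Waiver is held; the baked goods are shelf-stable; items are individually labelled. However, paragraph (m) must be considered: (m) is engaged — the reportable unit count is 5, less than the 6 limit. So (b) is unavailable.
Exception (c): gross monthly sales are $920, below the $1,180 limit; the reference index is 547, less than the 677 limit — every condition holds. But: (n) applies — a current Provisional Registration is held. Exception (c) does not apply.
Exception (d) requires that the seller holds a current Category E Approval from the Pellston Board; but there is no Category E Approval in force, so (d) is unavailable.
Exception (e) requires that the baked goods are produced in the seller's home kitchen; but the baked goods are made in a commercial kitchen, not a home kitchen, so (e) is unavailable.
Every exception is unavailable, so the rule governs.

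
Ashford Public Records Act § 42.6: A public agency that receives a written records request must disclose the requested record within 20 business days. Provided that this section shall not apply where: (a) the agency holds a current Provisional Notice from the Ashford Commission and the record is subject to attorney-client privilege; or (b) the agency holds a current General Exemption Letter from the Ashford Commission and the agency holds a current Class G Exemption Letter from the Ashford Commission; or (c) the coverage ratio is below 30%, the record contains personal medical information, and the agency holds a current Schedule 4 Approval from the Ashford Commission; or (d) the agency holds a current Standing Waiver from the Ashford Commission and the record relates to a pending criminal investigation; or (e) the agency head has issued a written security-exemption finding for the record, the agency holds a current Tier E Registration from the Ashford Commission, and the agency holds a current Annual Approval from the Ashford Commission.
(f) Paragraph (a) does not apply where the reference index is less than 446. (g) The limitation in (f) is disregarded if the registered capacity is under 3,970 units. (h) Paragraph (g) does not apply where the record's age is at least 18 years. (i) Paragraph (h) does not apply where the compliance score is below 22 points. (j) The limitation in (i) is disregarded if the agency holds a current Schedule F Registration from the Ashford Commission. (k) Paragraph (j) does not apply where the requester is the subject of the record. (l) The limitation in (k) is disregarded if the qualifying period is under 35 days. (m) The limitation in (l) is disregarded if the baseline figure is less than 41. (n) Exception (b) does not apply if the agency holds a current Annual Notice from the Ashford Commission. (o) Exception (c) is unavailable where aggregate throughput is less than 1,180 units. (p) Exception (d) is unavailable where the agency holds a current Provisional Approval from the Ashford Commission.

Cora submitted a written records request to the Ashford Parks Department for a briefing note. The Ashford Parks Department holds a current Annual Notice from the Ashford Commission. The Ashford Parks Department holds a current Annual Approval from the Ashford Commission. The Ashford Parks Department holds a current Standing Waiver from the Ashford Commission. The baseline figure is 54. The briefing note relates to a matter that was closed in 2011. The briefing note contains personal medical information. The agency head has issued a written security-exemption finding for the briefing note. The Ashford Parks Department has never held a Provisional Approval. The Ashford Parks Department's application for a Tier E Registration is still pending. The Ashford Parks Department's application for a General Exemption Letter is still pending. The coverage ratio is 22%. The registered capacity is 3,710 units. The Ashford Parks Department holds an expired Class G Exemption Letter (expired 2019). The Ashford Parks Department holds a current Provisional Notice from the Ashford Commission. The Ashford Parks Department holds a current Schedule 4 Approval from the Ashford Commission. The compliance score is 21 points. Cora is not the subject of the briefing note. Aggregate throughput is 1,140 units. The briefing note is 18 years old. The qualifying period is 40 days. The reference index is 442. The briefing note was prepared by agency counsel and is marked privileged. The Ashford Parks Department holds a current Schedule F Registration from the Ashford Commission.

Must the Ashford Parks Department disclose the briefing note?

Yes — the Ashford Parks Department must disclose the briefing note.

Exception (a) is satisfied on its face — a current Provisional Notice is held; the briefing note is privileged. However, paragraphs (f)–(m) must be considered: (f) applies — the reference index is 442, less than the 446 limit. (g) is engaged (the registered capacity is 3,710 units, under the 3,970 units limit), but yields to (h): (h) is triggered — the record's age is 18 years, meeting the 18 years threshold. (i) would limit (h) — the compliance score is 21 points, below the 22 points limit — but (j) sets (i) aside: (j) operates against (i): a current Schedule F Registration is held. (k), which would lift (j), is not triggered — Cora is not the subject of the briefing note. Exception (a) does not apply.
Exception (b) fails — no current General Exemption Letter is held.
All of (c)'s requirements are met (the coverage ratio is 22%, below the 30% limit; the briefing note contains personal medical information; a current Schedule 4 Approval is held). But applying paragraph (o): (o) applies — aggregate throughput is 1,140 units, less than the 1,180 units limit. Exception (c) does not apply.
Exception (d) requires that the record relates to a pending criminal investigation; but the briefing note relates to a closed matter, so (d) is unavailable.
Exception (e) does not apply: no current Tier E Registration is held.
None of the exceptions is available; § 42.6 applies in full.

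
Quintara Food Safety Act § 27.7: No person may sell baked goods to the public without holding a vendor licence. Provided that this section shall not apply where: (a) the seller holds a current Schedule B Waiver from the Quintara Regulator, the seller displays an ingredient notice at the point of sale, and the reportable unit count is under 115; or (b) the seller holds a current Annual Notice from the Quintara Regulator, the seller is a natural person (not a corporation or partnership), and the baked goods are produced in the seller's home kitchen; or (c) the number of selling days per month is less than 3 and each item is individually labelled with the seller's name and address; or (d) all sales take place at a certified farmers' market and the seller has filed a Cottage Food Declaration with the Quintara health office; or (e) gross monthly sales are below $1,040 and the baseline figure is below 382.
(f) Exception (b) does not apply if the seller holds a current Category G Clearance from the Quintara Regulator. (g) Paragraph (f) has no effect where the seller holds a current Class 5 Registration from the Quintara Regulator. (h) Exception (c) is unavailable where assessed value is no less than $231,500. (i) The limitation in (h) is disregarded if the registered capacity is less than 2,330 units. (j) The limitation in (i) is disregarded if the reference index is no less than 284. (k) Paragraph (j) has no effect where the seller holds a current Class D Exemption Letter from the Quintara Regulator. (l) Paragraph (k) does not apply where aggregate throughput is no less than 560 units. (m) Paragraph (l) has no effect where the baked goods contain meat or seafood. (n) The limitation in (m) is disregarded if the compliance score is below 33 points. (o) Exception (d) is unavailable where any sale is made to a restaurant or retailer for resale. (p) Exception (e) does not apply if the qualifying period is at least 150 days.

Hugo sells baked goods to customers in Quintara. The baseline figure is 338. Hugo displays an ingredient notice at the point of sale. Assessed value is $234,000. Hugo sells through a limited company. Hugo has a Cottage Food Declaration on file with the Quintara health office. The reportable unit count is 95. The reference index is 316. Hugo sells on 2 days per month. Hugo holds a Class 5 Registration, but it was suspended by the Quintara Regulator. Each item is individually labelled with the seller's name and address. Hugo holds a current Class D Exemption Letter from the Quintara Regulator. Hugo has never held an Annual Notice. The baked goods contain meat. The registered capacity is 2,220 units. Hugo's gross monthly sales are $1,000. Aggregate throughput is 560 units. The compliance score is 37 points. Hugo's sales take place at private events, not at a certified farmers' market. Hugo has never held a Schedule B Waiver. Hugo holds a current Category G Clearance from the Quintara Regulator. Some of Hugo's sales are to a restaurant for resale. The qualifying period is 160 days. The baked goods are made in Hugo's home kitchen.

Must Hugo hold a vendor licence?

Exception (a) requires that the seller holds a current Schedule B Waiver from the Quintara Regulator; but the Schedule B Waiver is not current, so (a) is unavailable.
Exception (b) requires that the seller holds a current Annual Notice from the Quintara Regulator; but there is no Annual Notice in force, so (b) is unavailable.
Exception (c) is satisfied on its face — the number of selling days per month is 2, less than the 3 limit; items are individually labelled. Applying paragraphs (h)–(n): (h) would limit (c) — assessed value is $234,000, meeting the $231,500 threshold — but (i) sets (h) aside: (i) operates against (h): the registered capacity is 2,220 units, less than the 2,330 units limit. (j) is triggered (the reference index is 316, meeting the 284 threshold), but is set aside by (k): (k) operates against (j): a current Class D Exemption Letter is held. (l) applies (aggregate throughput is 560 units, meeting the 560 units threshold), but is displaced by (m): (m) is engaged — the baked goods contain meat. (n) is not triggered (the compliance score is 37 points, not below 33 points), so (m) stands. Exception (c) stands.
Exception (d) requires that all sales take place at a certified farmers' market; but sales are at private events, not a certified farmers' market, so (d) is unavailable.
Exception (e) is satisfied on its face — gross monthly sales are $1,000, below the $1,040 limit; the baseline figure is 338, below the 382 limit. However, paragraph (p) must be considered: (p) operates against (e): the qualifying period is 160 days, meeting the 150 days threshold. So (e) is unavailable.

No — exception (c) applies; Hugo is not required to hold a vendor licence.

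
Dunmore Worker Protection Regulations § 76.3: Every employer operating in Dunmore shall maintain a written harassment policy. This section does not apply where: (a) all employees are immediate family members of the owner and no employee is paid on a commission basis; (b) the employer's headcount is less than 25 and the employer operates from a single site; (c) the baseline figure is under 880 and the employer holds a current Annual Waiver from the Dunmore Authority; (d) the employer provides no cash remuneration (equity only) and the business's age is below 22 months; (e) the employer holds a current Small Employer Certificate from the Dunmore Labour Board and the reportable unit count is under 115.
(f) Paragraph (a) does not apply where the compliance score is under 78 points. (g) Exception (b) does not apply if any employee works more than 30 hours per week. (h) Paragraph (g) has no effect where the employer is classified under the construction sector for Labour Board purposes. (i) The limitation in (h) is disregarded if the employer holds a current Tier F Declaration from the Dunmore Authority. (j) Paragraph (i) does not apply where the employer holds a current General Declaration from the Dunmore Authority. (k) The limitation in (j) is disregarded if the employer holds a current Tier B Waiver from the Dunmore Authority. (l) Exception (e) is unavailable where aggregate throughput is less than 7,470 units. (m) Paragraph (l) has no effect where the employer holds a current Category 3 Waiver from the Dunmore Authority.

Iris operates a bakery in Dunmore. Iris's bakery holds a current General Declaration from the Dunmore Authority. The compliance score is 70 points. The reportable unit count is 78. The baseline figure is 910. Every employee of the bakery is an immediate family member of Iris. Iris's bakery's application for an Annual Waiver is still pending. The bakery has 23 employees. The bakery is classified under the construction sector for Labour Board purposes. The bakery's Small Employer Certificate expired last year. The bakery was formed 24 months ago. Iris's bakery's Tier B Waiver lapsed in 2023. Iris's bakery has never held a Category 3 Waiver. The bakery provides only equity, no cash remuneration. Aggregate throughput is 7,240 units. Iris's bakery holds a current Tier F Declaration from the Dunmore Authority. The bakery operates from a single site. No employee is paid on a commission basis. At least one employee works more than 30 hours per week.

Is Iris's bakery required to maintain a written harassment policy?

Exception (a): every employee is an immediate family member; no employee is paid on commission — every condition holds. However, paragraph (f) must be considered: (f) operates against (a): the compliance score is 70 points, under the 78 points limit. Exception (a) does not apply.
Exception (b) is satisfied on its face — the employer's headcount is 23, less than the 25 limit; the employer operates from a single site. Considering the limiting provisions: (g) would limit (b) — at least one employee exceeds 30 hours/week — but (h) sets (g) aside: (h) is triggered — the bakery is classified under the construction sector. (i) would limit (h) — a current Tier F Declaration is held — but (j) sets (i) aside: (j) operates — a current General Declaration is held. (k) does not operate here (the Tier B Waiver is not current), so (j) stands. Exception (b) stands.
Exception (c) does not apply: the baseline figure is 910, not under 880.
Exception (d) fails — the business's age is 24 months, not below 22 months.
Exception (e) requires that the employer holds a current Small Employer Certificate from the Dunmore Labour Board; but the Small Employer Certificate has expired, so (e) is unavailable.

No — exception (b) applies; Iris's bakery is not required to maintain a written harassment policy.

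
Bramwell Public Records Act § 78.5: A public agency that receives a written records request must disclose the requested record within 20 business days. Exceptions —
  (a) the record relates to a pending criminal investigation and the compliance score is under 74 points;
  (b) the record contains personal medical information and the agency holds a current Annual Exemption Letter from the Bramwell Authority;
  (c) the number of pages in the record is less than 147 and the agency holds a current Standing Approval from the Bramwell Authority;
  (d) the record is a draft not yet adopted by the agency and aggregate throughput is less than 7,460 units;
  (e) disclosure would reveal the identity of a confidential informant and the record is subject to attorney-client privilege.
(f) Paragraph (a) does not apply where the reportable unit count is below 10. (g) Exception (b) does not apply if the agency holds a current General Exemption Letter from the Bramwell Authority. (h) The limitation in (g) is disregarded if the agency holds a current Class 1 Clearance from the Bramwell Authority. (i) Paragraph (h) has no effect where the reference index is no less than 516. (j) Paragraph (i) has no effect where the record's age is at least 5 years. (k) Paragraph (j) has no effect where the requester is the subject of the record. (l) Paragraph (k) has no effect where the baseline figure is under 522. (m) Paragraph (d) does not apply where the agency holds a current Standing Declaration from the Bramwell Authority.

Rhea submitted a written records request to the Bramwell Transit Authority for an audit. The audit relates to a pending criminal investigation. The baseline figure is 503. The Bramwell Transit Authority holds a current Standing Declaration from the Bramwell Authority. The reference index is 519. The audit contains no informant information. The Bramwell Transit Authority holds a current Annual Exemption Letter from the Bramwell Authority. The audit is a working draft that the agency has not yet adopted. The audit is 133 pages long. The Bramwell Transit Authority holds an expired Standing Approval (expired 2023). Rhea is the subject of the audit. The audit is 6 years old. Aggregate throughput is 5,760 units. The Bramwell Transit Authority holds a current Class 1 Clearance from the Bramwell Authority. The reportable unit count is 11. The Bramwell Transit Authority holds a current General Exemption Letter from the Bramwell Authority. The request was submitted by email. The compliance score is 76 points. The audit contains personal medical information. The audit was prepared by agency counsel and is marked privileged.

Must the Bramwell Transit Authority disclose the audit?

Exception (a) does not apply: the compliance score is 76 points, not under 74 points.
Exception (b): the audit contains personal medical information; a current Annual Exemption Letter is held — every condition holds. Under paragraphs (g)–(l): (g) operates (a current General Exemption Letter is held), but yields to (h): (h) operates — a current Class 1 Clearance is held. (i) is engaged (the reference index is 519, meeting the 516 threshold), but is set aside by (j): (j) operates against (i): the record's age is 6 years, meeting the 5 years threshold. (k) would limit (j) — Rhea is the subject of the audit — but (l) sets (k) aside: (l) operates against (k): the baseline figure is 503, under the 522 limit. So (b) applies.
Exception (c) fails — there is no Standing Approval in force.
Exception (d) is satisfied on its face — the audit is an unadopted draft; aggregate throughput is 5,760 units, less than the 7,460 units limit. But applying paragraph (m): (m) operates — a current Standing Declaration is held. (d) is therefore removed.
Exception (e) requires that disclosure would reveal the identity of a confidential informant; but the audit contains no informant information, so (e) is unavailable.

No — exception (b) applies; the Bramwell Transit Authority is not required to disclose the audit.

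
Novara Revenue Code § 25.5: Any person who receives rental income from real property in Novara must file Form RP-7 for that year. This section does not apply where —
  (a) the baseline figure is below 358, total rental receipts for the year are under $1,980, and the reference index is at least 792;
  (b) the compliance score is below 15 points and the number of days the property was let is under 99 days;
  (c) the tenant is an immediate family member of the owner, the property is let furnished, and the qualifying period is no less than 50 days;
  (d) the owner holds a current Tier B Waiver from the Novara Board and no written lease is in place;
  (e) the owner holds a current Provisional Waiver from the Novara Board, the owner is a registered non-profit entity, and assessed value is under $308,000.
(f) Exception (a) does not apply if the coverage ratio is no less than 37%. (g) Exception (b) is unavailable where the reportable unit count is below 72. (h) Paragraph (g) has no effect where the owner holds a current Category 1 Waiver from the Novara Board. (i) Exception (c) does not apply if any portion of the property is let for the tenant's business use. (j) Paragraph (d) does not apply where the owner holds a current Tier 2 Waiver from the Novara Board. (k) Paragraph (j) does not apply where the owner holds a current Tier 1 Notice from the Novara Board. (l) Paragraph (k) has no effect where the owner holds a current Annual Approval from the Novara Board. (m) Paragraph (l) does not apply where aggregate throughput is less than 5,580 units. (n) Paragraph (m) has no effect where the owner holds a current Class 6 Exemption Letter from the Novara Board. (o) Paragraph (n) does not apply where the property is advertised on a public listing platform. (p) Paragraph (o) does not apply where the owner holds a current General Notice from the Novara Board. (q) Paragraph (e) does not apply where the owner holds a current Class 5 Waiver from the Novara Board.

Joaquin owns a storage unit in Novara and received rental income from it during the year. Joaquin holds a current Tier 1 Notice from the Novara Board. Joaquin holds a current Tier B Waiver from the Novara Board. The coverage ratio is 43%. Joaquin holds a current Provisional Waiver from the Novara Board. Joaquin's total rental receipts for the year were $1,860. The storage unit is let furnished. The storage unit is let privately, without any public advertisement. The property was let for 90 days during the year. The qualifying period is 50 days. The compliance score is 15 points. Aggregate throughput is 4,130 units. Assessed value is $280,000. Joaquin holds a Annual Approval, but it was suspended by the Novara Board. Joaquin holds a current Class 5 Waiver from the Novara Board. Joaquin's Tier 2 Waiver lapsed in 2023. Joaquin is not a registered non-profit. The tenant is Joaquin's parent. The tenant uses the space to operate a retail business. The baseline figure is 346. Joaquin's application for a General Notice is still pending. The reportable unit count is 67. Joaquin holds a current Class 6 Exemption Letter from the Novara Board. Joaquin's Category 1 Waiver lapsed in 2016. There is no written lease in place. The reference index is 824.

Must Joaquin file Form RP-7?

Exception (a)'s conditions are all satisfied: the baseline figure is 346, below the 358 limit; total rental receipts for the year are $1,860, under the $1,980 limit; the reference index is 824, meeting the 792 threshold. However, paragraph (f) must be considered: (f) is engaged — the coverage ratio is 43%, meeting the 37% threshold. (a) is therefore removed.
Exception (b) fails — the compliance score is 15 points, not below 15 points.
Exception (c): the tenant is an immediate family member; the property is let furnished; the qualifying period is 50 days, meeting the 50 days threshold — every condition holds. However, paragraph (i) must be considered: (i) operates — the space is let for business use. Exception (c) does not apply.
Exception (d) is satisfied on its face — a current Tier B Waiver is held; there is no written lease. Under paragraphs (j)–(p): (j), which would limit (d), does not operate here: no current Tier 2 Waiver is held. So (d) applies.
Exception (e) requires that the owner is a registered non-profit entity; but Joaquin is not a registered non-profit, so (e) is unavailable.

No — exception (d) applies; Joaquin is not required to file Form RP-7.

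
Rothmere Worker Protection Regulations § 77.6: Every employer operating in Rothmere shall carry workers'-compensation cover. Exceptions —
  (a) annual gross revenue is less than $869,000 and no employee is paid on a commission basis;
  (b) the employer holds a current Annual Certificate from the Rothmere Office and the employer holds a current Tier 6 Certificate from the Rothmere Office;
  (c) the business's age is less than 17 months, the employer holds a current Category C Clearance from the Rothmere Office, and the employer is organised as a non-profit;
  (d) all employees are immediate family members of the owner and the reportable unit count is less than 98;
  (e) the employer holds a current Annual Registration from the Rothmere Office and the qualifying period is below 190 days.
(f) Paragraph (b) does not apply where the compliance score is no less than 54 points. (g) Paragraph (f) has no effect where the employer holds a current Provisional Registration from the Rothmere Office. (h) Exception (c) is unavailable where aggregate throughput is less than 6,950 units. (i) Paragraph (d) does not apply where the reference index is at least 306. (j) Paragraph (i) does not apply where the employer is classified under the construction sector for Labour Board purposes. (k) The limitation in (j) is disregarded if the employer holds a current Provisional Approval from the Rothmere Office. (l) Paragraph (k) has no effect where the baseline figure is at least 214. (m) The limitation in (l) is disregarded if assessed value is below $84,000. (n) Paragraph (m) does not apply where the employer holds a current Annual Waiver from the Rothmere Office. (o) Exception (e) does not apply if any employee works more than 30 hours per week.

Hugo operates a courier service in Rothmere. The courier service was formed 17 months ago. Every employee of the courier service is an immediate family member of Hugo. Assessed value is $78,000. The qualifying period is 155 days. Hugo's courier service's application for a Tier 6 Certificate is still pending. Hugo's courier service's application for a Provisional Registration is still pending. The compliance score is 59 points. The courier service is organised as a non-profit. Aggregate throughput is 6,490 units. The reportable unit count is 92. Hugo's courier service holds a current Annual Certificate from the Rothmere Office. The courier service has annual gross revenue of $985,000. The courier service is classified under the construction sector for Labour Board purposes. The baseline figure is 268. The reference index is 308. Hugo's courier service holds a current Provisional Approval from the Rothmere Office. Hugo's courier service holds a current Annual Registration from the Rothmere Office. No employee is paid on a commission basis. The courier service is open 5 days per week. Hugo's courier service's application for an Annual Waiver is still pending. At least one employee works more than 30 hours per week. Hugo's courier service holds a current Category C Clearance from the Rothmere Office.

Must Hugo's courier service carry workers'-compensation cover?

Exception (a) fails — annual gross revenue is $985,000, not less than $869,000.
Exception (b) does not apply: the Tier 6 Certificate is not current.
Exception (c) fails — the business's age is 17 months, not less than 17 months.
All of (d)'s requirements are met (every employee is an immediate family member; the reportable unit count is 92, less than the 98 limit). But applying paragraphs (i)–(n): (i) applies — the reference index is 308, meeting the 306 threshold. (j) is engaged (the courier service is classified under the construction sector), but yields to (k): (k) operates against (j): a current Provisional Approval is held. (l) would limit (k) — the baseline figure is 268, meeting the 214 threshold — but (m) sets (l) aside: (m) is triggered — assessed value is $78,000, below the $84,000 limit. (n) is not triggered (no current Annual Waiver is held), so (m) stands. So (d) is unavailable.
All of (e)'s requirements are met (a current Annual Registration is held; the qualifying period is 155 days, below the 190 days limit). Turning to paragraph (o): (o) applies — at least one employee exceeds 30 hours/week. Exception (e) does not apply.
No exception applies. The general rule governs.

Yes — Hugo's courier service must carry workers'-compensation cover.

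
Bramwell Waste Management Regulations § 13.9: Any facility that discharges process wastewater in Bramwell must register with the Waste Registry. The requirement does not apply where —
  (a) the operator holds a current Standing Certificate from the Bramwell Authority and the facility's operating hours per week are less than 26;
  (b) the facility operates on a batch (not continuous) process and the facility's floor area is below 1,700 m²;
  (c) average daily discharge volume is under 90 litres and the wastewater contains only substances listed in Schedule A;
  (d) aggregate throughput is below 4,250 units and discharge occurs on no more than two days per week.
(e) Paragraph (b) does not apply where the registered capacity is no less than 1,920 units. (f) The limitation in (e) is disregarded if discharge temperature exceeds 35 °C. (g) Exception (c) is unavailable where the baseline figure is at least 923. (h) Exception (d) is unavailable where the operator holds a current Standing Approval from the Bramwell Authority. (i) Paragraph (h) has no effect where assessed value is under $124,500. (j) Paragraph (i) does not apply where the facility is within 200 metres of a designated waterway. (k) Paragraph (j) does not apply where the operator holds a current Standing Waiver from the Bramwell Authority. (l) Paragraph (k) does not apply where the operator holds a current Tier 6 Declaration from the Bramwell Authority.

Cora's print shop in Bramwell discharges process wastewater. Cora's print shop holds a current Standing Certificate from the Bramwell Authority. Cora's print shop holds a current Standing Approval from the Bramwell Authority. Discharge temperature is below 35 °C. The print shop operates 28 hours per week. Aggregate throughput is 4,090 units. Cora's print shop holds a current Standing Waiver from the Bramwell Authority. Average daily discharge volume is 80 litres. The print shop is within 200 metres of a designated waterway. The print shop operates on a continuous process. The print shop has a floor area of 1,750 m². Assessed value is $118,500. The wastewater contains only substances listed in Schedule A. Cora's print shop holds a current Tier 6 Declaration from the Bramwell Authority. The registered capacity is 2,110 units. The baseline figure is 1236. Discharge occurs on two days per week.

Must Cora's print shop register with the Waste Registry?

Exception (a) requires that the facility's operating hours per week are less than 26; but the facility's operating hours per week are 28, not less than 26, so (a) is unavailable.
Exception (b) fails — the facility operates on a continuous process.
Exception (c): average daily discharge volume is 80 litres, under the 90 litres limit; the wastewater is Schedule-A-only — every condition holds. But: (g) operates against (c): the baseline figure is 1,236, meeting the 923 threshold. Exception (c) does not apply.
Exception (d) is satisfied on its face — aggregate throughput is 4,090 units, below the 4,250 units limit; discharge occurs on no more than two days per week. However, paragraphs (h)–(l) must be considered: (h) operates against (d): a current Standing Approval is held. (i) is triggered (assessed value is $118,500, under the $124,500 limit), but yields to (j): (j) operates against (i): the print shop is within 200 m of a designated waterway. (k) would limit (j) — a current Standing Waiver is held — but (l) sets (k) aside: (l) is triggered — a current Tier 6 Declaration is held. So (d) is unavailable.
No exception applies. The general rule governs.

Yes — Cora's print shop must register with the Waste Registry.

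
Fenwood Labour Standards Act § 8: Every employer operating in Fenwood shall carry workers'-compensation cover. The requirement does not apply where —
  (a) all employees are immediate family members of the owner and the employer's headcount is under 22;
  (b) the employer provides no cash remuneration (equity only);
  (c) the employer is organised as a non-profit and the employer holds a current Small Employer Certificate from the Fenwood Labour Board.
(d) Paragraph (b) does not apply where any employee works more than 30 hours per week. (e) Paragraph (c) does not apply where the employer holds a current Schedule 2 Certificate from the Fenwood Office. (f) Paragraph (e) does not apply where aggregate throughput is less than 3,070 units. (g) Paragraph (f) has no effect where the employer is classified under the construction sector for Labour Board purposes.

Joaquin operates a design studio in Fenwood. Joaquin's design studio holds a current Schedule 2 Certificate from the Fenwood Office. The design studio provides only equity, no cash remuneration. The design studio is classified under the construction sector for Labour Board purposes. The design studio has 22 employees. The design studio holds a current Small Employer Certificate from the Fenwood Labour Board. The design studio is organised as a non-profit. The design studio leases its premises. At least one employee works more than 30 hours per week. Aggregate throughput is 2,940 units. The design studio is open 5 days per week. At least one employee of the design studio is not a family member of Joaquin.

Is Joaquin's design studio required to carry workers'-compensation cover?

Yes — Joaquin's design studio must carry workers'-compensation cover.

Exception (a) does not apply: at least one employee is not a family member.
Exception (b): remuneration is equity-only — every condition holds. Turning to paragraph (d): (d) operates against (b): at least one employee exceeds 30 hours/week. (b) is therefore removed.
Exception (c): the employer is a non-profit; a current Small Employer Certificate is held — every condition holds. However, paragraphs (e)–(g) must be considered: (e) operates against (c): a current Schedule 2 Certificate is held. (f) operates (aggregate throughput is 2,940 units, less than the 3,070 units limit), but is itself disapplied by (g): (g) operates — the design studio is classified under the construction sector. So (c) is unavailable.
Every exception is unavailable, so the rule governs.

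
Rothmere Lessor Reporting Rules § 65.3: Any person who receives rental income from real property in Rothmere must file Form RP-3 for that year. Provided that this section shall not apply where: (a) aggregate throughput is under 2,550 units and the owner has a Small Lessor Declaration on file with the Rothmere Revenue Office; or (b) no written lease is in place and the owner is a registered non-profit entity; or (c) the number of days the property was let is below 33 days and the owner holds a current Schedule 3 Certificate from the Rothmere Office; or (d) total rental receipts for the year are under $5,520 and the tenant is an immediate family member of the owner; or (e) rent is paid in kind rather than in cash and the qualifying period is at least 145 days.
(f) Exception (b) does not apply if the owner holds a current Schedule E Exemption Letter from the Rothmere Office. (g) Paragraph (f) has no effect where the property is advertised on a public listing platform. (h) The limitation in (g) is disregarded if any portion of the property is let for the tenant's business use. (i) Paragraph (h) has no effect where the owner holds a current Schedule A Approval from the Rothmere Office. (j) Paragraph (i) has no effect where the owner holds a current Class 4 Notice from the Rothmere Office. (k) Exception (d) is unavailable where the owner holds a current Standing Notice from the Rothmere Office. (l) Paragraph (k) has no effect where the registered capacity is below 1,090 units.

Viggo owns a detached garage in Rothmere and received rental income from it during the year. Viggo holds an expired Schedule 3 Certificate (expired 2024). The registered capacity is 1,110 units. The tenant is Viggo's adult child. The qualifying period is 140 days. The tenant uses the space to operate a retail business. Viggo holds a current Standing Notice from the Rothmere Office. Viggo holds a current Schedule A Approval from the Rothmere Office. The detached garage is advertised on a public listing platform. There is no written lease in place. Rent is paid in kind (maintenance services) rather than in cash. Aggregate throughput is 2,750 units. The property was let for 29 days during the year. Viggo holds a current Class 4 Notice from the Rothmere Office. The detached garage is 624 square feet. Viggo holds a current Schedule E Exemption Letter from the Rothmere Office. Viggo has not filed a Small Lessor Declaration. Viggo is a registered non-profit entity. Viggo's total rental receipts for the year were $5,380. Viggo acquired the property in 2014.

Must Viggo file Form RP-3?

Yes — Viggo must file Form RP-3.

Exception (a) requires that aggregate throughput is under 2,550 units; but aggregate throughput is 2,750 units, not under 2,550 units, so (a) is unavailable.
All of (b)'s requirements are met (there is no written lease; Viggo is a registered non-profit). Turning to paragraphs (f)–(j): (f) operates against (b): a current Schedule E Exemption Letter is held. (g) would limit (f) — the property is publicly advertised — but (h) sets (g) aside: (h) operates against (g): the space is let for business use. (i) is engaged (a current Schedule A Approval is held), but is set aside by (j): (j) applies — a current Class 4 Notice is held. (b) is therefore removed.
Exception (c) fails — the Schedule 3 Certificate is not current.
All of (d)'s requirements are met (total rental receipts for the year are $5,380, under the $5,520 limit; the tenant is an immediate family member). Turning to paragraphs (k)–(l): (k) applies — a current Standing Notice is held. (l) is inapplicable (the registered capacity is 1,110 units, not below 1,090 units), so (k) stands. So (d) is unavailable.
Exception (e) requires that the qualifying period is at least 145 days; but the qualifying period is 140 days, short of 145 days, so (e) is unavailable.
No exception applies. The general rule governs.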